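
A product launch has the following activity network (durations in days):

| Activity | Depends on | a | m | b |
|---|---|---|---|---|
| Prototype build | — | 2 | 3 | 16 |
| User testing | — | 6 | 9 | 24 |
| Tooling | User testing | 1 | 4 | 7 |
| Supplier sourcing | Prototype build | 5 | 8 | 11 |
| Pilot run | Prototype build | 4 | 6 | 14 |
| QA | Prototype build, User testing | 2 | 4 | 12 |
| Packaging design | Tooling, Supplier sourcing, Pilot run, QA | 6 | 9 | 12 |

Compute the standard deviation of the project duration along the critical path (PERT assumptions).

te_Prototype build = (2 + 4·3 + 16)/6 = 30/6 = 5; σ²_Prototype build = ((16−2)/6)² = 5.444
te_User testing = (6 + 4·9 + 24)/6 = 66/6 = 11; σ²_User testing = ((24−6)/6)² = 9.000
te_Tooling = (1 + 4·4 + 7)/6 = 24/6 = 4; σ²_Tooling = ((7−1)/6)² = 1.000
te_Supplier sourcing = (5 + 4·8 + 11)/6 = 48/6 = 8; σ²_Supplier sourcing = ((11−5)/6)² = 1.000
te_Pilot run = (4 + 4·6 + 14)/6 = 42/6 = 7; σ²_Pilot run = ((14−4)/6)² = 2.778
te_QA = (2 + 4·4 + 12)/6 = 30/6 = 5; σ²_QA = ((12−2)/6)² = 2.778
te_Packaging design = (6 + 4·9 + 12)/6 = 54/6 = 9; σ²_Packaging design = ((12−6)/6)² = 1.000

Forward pass:
ES_Prototype build = 0; EF_Prototype build = 5
ES_User testing = 0; EF_User testing = 11
ES_Tooling = 11; EF_Tooling = 11+4 = 15
ES_Supplier sourcing = 5; EF_Supplier sourcing = 5+8 = 13
ES_Pilot run = 5; EF_Pilot run = 5+7 = 12
ES_QA = max(EF_Prototype build=5, EF_User testing=11) = 11; EF_QA = 11+5 = 16
ES_Packaging design = max(EF_Tooling=15, EF_Supplier sourcing=13, EF_Pilot run=12, EF_QA=16) = 16; EF_Packaging design = 16+9 = 25
Expected project duration μ = 25 days. Critical path: User testing → QA → Packaging design.

Variance along critical path = 9.000 + 2.778 + 1.000 = 12.778
σ = √12.778 = 3.575 days

3.57 days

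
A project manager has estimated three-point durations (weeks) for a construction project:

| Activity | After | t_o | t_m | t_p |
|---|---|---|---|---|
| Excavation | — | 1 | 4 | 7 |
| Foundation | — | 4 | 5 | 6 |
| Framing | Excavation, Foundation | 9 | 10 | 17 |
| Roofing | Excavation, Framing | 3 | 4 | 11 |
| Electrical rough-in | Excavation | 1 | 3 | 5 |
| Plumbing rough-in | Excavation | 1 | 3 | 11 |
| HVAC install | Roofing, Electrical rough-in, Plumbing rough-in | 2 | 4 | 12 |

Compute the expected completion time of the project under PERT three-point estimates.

26 weeks

te_Excavation = (1 + 4·4 + 7)/6 = 24/6 = 4
te_Foundation = (4 + 4·5 + 6)/6 = 30/6 = 5
te_Framing = (9 + 4·10 + 17)/6 = 66/6 = 11
te_Roofing = (3 + 4·4 + 11)/6 = 30/6 = 5
te_Electrical rough-in = (1 + 4·3 + 5)/6 = 18/6 = 3
te_Plumbing rough-in = (1 + 4·3 + 11)/6 = 24/6 = 4
te_HVAC install = (2 + 4·4 + 12)/6 = 30/6 = 5

Forward pass:
ES_Excavation = 0; EF_Excavation = 4
ES_Foundation = 0; EF_Foundation = 5
ES_Framing = max(EF_Excavation=4, EF_Foundation=5) = 5; EF_Framing = 5+11 = 16
ES_Roofing = max(EF_Excavation=4, EF_Framing=16) = 16; EF_Roofing = 16+5 = 21
ES_Electrical rough-in = 4; EF_Electrical rough-in = 4+3 = 7
ES_Plumbing rough-in = 4; EF_Plumbing rough-in = 4+4 = 8
ES_HVAC install = max(EF_Roofing=21, EF_Electrical rough-in=7, EF_Plumbing rough-in=8) = 21; EF_HVAC install = 21+5 = 26
Expected project duration μ = 26 weeks. Critical path: Foundation → Framing → Roofing → HVAC install.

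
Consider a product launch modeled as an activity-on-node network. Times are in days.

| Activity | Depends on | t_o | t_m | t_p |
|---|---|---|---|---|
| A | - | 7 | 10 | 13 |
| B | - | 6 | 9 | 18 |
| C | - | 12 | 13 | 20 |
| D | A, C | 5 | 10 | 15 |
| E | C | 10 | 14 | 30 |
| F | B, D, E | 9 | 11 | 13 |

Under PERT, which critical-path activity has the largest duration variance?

E

te_A = (7 + 4·10 + 13)/6 = 60/6 = 10; σ²_A = ((13−7)/6)² = 1.000
te_B = (6 + 4·9 + 18)/6 = 60/6 = 10; σ²_B = ((18−6)/6)² = 4.000
te_C = (12 + 4·13 + 20)/6 = 84/6 = 14; σ²_C = ((20−12)/6)² = 1.778
te_D = (5 + 4·10 + 15)/6 = 60/6 = 10; σ²_D = ((15−5)/6)² = 2.778
te_E = (10 + 4·14 + 30)/6 = 96/6 = 16; σ²_E = ((30−10)/6)² = 11.111
te_F = (9 + 4·11 + 13)/6 = 66/6 = 11; σ²_F = ((13−9)/6)² = 0.444

Forward pass:
ES_A = 0; EF_A = 10
ES_B = 0; EF_B = 10
ES_C = 0; EF_C = 14
ES_D = max(EF_A=10, EF_C=14) = 14; EF_D = 14+10 = 24
ES_E = 14; EF_E = 14+16 = 30
ES_F = max(EF_B=10, EF_D=24, EF_E=30) = 30; EF_F = 30+11 = 41
Expected project duration μ = 41 days. Critical path: C → E → F.

Variances on critical path: σ²_C=1.778, σ²_E=11.111, σ²_F=0.444.
Largest is σ²_E = 11.111.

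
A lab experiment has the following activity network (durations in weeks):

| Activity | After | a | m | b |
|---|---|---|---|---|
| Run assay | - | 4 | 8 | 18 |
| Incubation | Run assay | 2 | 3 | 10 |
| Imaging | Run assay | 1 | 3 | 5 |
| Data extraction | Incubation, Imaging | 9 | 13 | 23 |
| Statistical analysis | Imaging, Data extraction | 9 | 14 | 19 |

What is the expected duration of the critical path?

te_Run assay = (4 + 4·8 + 18)/6 = 54/6 = 9
te_Incubation = (2 + 4·3 + 10)/6 = 24/6 = 4
te_Imaging = (1 + 4·3 + 5)/6 = 18/6 = 3
te_Data extraction = (9 + 4·13 + 23)/6 = 84/6 = 14
te_Statistical analysis = (9 + 4·14 + 19)/6 = 84/6 = 14

Forward pass:
ES_Run assay = 0; EF_Run assay = 9
ES_Incubation = 9; EF_Incubation = 9+4 = 13
ES_Imaging = 9; EF_Imaging = 9+3 = 12
ES_Data extraction = max(EF_Incubation=13, EF_Imaging=12) = 13; EF_Data extraction = 13+14 = 27
ES_Statistical analysis = max(EF_Imaging=12, EF_Data extraction=27) = 27; EF_Statistical analysis = 27+14 = 41
Expected project duration μ = 41 weeks. Critical path: Run assay → Incubation → Data extraction → Statistical analysis.

41 weeks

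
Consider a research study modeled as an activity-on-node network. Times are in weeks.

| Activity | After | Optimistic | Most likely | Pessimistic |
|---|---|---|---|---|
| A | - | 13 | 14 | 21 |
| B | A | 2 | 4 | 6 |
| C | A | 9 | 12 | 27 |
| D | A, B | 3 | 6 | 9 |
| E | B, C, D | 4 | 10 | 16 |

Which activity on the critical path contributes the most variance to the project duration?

C

te_A = (13 + 4·14 + 21)/6 = 90/6 = 15; σ²_A = ((21−13)/6)² = 1.778
te_B = (2 + 4·4 + 6)/6 = 24/6 = 4; σ²_B = ((6−2)/6)² = 0.444
te_C = (9 + 4·12 + 27)/6 = 84/6 = 14; σ²_C = ((27−9)/6)² = 9.000
te_D = (3 + 4·6 + 9)/6 = 36/6 = 6; σ²_D = ((9−3)/6)² = 1.000
te_E = (4 + 4·10 + 16)/6 = 60/6 = 10; σ²_E = ((16−4)/6)² = 4.000

Forward pass:
ES_A = 0; EF_A = 15
ES_B = 15; EF_B = 15+4 = 19
ES_C = 15; EF_C = 15+14 = 29
ES_D = max(EF_A=15, EF_B=19) = 19; EF_D = 19+6 = 25
ES_E = max(EF_B=19, EF_C=29, EF_D=25) = 29; EF_E = 29+10 = 39
Expected project duration μ = 39 weeks. Critical path: A → C → E.

Variances on critical path: σ²_A=1.778, σ²_C=9.000, σ²_E=4.000.
Largest is σ²_C = 9.000.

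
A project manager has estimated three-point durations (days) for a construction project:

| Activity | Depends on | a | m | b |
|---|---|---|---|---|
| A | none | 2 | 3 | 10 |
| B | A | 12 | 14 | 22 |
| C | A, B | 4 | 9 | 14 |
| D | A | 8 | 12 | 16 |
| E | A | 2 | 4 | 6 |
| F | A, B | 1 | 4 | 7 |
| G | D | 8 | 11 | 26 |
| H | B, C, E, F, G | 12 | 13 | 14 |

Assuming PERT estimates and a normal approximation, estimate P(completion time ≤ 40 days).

te_A = (2 + 4·3 + 10)/6 = 24/6 = 4; σ²_A = ((10−2)/6)² = 1.778
te_B = (12 + 4·14 + 22)/6 = 90/6 = 15; σ²_B = ((22−12)/6)² = 2.778
te_C = (4 + 4·9 + 14)/6 = 54/6 = 9; σ²_C = ((14−4)/6)² = 2.778
te_D = (8 + 4·12 + 16)/6 = 72/6 = 12; σ²_D = ((16−8)/6)² = 1.778
te_E = (2 + 4·4 + 6)/6 = 24/6 = 4; σ²_E = ((6−2)/6)² = 0.444
te_F = (1 + 4·4 + 7)/6 = 24/6 = 4; σ²_F = ((7−1)/6)² = 1.000
te_G = (8 + 4·11 + 26)/6 = 78/6 = 13; σ²_G = ((26−8)/6)² = 9.000
te_H = (12 + 4·13 + 14)/6 = 78/6 = 13; σ²_H = ((14−12)/6)² = 0.111

Forward pass:
ES_A = 0; EF_A = 4
ES_B = 4; EF_B = 4+15 = 19
ES_C = max(EF_A=4, EF_B=19) = 19; EF_C = 19+9 = 28
ES_D = 4; EF_D = 4+12 = 16
ES_E = 4; EF_E = 4+4 = 8
ES_F = max(EF_A=4, EF_B=19) = 19; EF_F = 19+4 = 23
ES_G = 16; EF_G = 16+13 = 29
ES_H = max(EF_B=19, EF_C=28, EF_E=8, EF_F=23, EF_G=29) = 29; EF_H = 29+13 = 42
Expected project duration μ = 42 days. Critical path: A → D → G → H.

Variance along critical path = 1.778 + 1.778 + 9.000 + 0.111 = 12.667; σ = √12.667 = 3.559 days.
Z = (40 − 42) / 3.559 = -0.562
P(T ≤ 40) = Φ(-0.562) ≈ 0.287

0.287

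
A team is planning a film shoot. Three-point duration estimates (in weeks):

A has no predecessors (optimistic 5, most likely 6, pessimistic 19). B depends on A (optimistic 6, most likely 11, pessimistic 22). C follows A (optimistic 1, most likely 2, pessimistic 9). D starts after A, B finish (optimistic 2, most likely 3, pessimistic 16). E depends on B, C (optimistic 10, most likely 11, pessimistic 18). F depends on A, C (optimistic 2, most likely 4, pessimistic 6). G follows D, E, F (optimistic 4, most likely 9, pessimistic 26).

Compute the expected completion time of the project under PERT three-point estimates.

43 weeks

te_A = (5 + 4·6 + 19)/6 = 48/6 = 8
te_B = (6 + 4·11 + 22)/6 = 72/6 = 12
te_C = (1 + 4·2 + 9)/6 = 18/6 = 3
te_D = (2 + 4·3 + 16)/6 = 30/6 = 5
te_E = (10 + 4·11 + 18)/6 = 72/6 = 12
te_F = (2 + 4·4 + 6)/6 = 24/6 = 4
te_G = (4 + 4·9 + 26)/6 = 66/6 = 11

Forward pass:
ES_A = 0; EF_A = 8
ES_B = 8; EF_B = 8+12 = 20
ES_C = 8; EF_C = 8+3 = 11
ES_D = max(EF_A=8, EF_B=20) = 20; EF_D = 20+5 = 25
ES_E = max(EF_B=20, EF_C=11) = 20; EF_E = 20+12 = 32
ES_F = max(EF_A=8, EF_C=11) = 11; EF_F = 11+4 = 15
ES_G = max(EF_D=25, EF_E=32, EF_F=15) = 32; EF_G = 32+11 = 43
Expected project duration μ = 43 weeks. Critical path: A → B → E → G.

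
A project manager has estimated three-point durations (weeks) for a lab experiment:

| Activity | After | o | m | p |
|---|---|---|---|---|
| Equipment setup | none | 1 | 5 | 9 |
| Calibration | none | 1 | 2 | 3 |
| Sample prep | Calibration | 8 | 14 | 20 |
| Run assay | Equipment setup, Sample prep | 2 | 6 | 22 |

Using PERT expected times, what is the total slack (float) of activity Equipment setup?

11 weeks

te_Equipment setup = (1 + 4·5 + 9)/6 = 30/6 = 5
te_Calibration = (1 + 4·2 + 3)/6 = 12/6 = 2
te_Sample prep = (8 + 4·14 + 20)/6 = 84/6 = 14
te_Run assay = (2 + 4·6 + 22)/6 = 48/6 = 8

Forward pass:
ES_Equipment setup = 0; EF_Equipment setup = 5
ES_Calibration = 0; EF_Calibration = 2
ES_Sample prep = 2; EF_Sample prep = 2+14 = 16
ES_Run assay = max(EF_Equipment setup=5, EF_Sample prep=16) = 16; EF_Run assay = 16+8 = 24
Expected project duration μ = 24 weeks. Critical path: Calibration → Sample prep → Run assay.

Backward pass:
LF_Run assay = 24; LS_Run assay = 24−8 = 16
LF_Sample prep = LS_Run assay = 16; LS_Sample prep = 16−14 = 2
LF_Calibration = LS_Sample prep = 2; LS_Calibration = 2−2 = 0
LF_Equipment setup = LS_Run assay = 16; LS_Equipment setup = 16−5 = 11
Slack_Equipment setup = LS_Equipment setup − ES_Equipment setup = 11 − 0 = 11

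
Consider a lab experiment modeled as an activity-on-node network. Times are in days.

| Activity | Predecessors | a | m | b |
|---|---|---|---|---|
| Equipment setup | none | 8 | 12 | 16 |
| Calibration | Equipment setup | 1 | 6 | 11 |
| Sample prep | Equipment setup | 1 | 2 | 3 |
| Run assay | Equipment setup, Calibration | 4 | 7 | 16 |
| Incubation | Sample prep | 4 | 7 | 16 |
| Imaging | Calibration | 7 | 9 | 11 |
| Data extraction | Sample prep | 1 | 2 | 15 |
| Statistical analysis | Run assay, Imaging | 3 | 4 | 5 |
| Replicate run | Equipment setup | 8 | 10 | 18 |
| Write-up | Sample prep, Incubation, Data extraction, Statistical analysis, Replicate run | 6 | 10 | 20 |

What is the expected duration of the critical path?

42 days

te_Equipment setup = (8 + 4·12 + 16)/6 = 72/6 = 12
te_Calibration = (1 + 4·6 + 11)/6 = 36/6 = 6
te_Sample prep = (1 + 4·2 + 3)/6 = 12/6 = 2
te_Run assay = (4 + 4·7 + 16)/6 = 48/6 = 8
te_Incubation = (4 + 4·7 + 16)/6 = 48/6 = 8
te_Imaging = (7 + 4·9 + 11)/6 = 54/6 = 9
te_Data extraction = (1 + 4·2 + 15)/6 = 24/6 = 4
te_Statistical analysis = (3 + 4·4 + 5)/6 = 24/6 = 4
te_Replicate run = (8 + 4·10 + 18)/6 = 66/6 = 11
te_Write-up = (6 + 4·10 + 20)/6 = 66/6 = 11

Forward pass:
ES_Equipment setup = 0; EF_Equipment setup = 12
ES_Calibration = 12; EF_Calibration = 12+6 = 18
ES_Sample prep = 12; EF_Sample prep = 12+2 = 14
ES_Run assay = max(EF_Equipment setup=12, EF_Calibration=18) = 18; EF_Run assay = 18+8 = 26
ES_Incubation = 14; EF_Incubation = 14+8 = 22
ES_Imaging = 18; EF_Imaging = 18+9 = 27
ES_Data extraction = 14; EF_Data extraction = 14+4 = 18
ES_Statistical analysis = max(EF_Run assay=26, EF_Imaging=27) = 27; EF_Statistical analysis = 27+4 = 31
ES_Replicate run = 12; EF_Replicate run = 12+11 = 23
ES_Write-up = max(EF_Sample prep=14, EF_Incubation=22, EF_Data extraction=18, EF_Statistical analysis=31, EF_Replicate run=23) = 31; EF_Write-up = 31+11 = 42
Expected project duration μ = 42 days. Critical path: Equipment setup → Calibration → Imaging → Statistical analysis → Write-up.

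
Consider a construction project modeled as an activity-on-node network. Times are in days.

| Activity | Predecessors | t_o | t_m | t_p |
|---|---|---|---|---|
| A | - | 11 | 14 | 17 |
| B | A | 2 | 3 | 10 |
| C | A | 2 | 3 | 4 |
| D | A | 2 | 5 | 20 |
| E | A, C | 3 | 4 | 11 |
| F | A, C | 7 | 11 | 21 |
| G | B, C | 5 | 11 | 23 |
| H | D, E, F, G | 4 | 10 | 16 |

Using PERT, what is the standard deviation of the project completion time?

te_A = (11 + 4·14 + 17)/6 = 84/6 = 14; σ²_A = ((17−11)/6)² = 1.000
te_B = (2 + 4·3 + 10)/6 = 24/6 = 4; σ²_B = ((10−2)/6)² = 1.778
te_C = (2 + 4·3 + 4)/6 = 18/6 = 3; σ²_C = ((4−2)/6)² = 0.111
te_D = (2 + 4·5 + 20)/6 = 42/6 = 7; σ²_D = ((20−2)/6)² = 9.000
te_E = (3 + 4·4 + 11)/6 = 30/6 = 5; σ²_E = ((11−3)/6)² = 1.778
te_F = (7 + 4·11 + 21)/6 = 72/6 = 12; σ²_F = ((21−7)/6)² = 5.444
te_G = (5 + 4·11 + 23)/6 = 72/6 = 12; σ²_G = ((23−5)/6)² = 9.000
te_H = (4 + 4·10 + 16)/6 = 60/6 = 10; σ²_H = ((16−4)/6)² = 4.000

Forward pass:
ES_A = 0; EF_A = 14
ES_B = 14; EF_B = 14+4 = 18
ES_C = 14; EF_C = 14+3 = 17
ES_D = 14; EF_D = 14+7 = 21
ES_E = max(EF_A=14, EF_C=17) = 17; EF_E = 17+5 = 22
ES_F = max(EF_A=14, EF_C=17) = 17; EF_F = 17+12 = 29
ES_G = max(EF_B=18, EF_C=17) = 18; EF_G = 18+12 = 30
ES_H = max(EF_D=21, EF_E=22, EF_F=29, EF_G=30) = 30; EF_H = 30+10 = 40
Expected project duration μ = 40 days. Critical path: A → B → G → H.

Variance along critical path = 1.000 + 1.778 + 9.000 + 4.000 = 15.778
σ = √15.778 = 3.972 days

3.97 days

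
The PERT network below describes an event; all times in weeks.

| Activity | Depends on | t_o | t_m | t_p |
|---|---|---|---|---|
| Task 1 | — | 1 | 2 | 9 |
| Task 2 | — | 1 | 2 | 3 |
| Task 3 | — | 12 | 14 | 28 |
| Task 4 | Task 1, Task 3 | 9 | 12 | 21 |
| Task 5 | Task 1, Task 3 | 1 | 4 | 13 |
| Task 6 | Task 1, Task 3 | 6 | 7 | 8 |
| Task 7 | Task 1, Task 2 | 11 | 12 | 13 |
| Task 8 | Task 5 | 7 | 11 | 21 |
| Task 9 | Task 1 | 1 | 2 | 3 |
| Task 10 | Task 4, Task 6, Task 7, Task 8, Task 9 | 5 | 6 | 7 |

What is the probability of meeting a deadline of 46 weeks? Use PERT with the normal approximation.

0.957

te_Task 1 = (1 + 4·2 + 9)/6 = 18/6 = 3; σ²_Task 1 = ((9−1)/6)² = 1.778
te_Task 2 = (1 + 4·2 + 3)/6 = 12/6 = 2; σ²_Task 2 = ((3−1)/6)² = 0.111
te_Task 3 = (12 + 4·14 + 28)/6 = 96/6 = 16; σ²_Task 3 = ((28−12)/6)² = 7.111
te_Task 4 = (9 + 4·12 + 21)/6 = 78/6 = 13; σ²_Task 4 = ((21−9)/6)² = 4.000
te_Task 5 = (1 + 4·4 + 13)/6 = 30/6 = 5; σ²_Task 5 = ((13−1)/6)² = 4.000
te_Task 6 = (6 + 4·7 + 8)/6 = 42/6 = 7; σ²_Task 6 = ((8−6)/6)² = 0.111
te_Task 7 = (11 + 4·12 + 13)/6 = 72/6 = 12; σ²_Task 7 = ((13−11)/6)² = 0.111
te_Task 8 = (7 + 4·11 + 21)/6 = 72/6 = 12; σ²_Task 8 = ((21−7)/6)² = 5.444
te_Task 9 = (1 + 4·2 + 3)/6 = 12/6 = 2; σ²_Task 9 = ((3−1)/6)² = 0.111
te_Task 10 = (5 + 4·6 + 7)/6 = 36/6 = 6; σ²_Task 10 = ((7−5)/6)² = 0.111

Forward pass:
ES_Task 1 = 0; EF_Task 1 = 3
ES_Task 2 = 0; EF_Task 2 = 2
ES_Task 3 = 0; EF_Task 3 = 16
ES_Task 4 = max(EF_Task 1=3, EF_Task 3=16) = 16; EF_Task 4 = 16+13 = 29
ES_Task 5 = max(EF_Task 1=3, EF_Task 3=16) = 16; EF_Task 5 = 16+5 = 21
ES_Task 6 = max(EF_Task 1=3, EF_Task 3=16) = 16; EF_Task 6 = 16+7 = 23
ES_Task 7 = max(EF_Task 1=3, EF_Task 2=2) = 3; EF_Task 7 = 3+12 = 15
ES_Task 8 = 21; EF_Task 8 = 21+12 = 33
ES_Task 9 = 3; EF_Task 9 = 3+2 = 5
ES_Task 10 = max(EF_Task 4=29, EF_Task 6=23, EF_Task 7=15, EF_Task 8=33, EF_Task 9=5) = 33; EF_Task 10 = 33+6 = 39
Expected project duration μ = 39 weeks. Critical path: Task 3 → Task 5 → Task 8 → Task 10.

Variance along critical path = 7.111 + 4.000 + 5.444 + 0.111 = 16.667; σ = √16.667 = 4.082 weeks.
Z = (46 − 39) / 4.082 = 1.715
P(T ≤ 46) = Φ(1.715) ≈ 0.957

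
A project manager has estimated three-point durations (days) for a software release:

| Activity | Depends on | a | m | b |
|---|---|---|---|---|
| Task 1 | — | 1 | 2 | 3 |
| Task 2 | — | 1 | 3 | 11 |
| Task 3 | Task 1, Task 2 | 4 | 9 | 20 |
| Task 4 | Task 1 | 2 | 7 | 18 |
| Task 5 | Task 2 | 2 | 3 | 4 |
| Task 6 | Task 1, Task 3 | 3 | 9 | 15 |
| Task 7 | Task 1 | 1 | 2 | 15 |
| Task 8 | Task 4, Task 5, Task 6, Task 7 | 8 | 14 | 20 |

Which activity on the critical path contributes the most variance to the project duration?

te_Task 1 = (1 + 4·2 + 3)/6 = 12/6 = 2; σ²_Task 1 = ((3−1)/6)² = 0.111
te_Task 2 = (1 + 4·3 + 11)/6 = 24/6 = 4; σ²_Task 2 = ((11−1)/6)² = 2.778
te_Task 3 = (4 + 4·9 + 20)/6 = 60/6 = 10; σ²_Task 3 = ((20−4)/6)² = 7.111
te_Task 4 = (2 + 4·7 + 18)/6 = 48/6 = 8; σ²_Task 4 = ((18−2)/6)² = 7.111
te_Task 5 = (2 + 4·3 + 4)/6 = 18/6 = 3; σ²_Task 5 = ((4−2)/6)² = 0.111
te_Task 6 = (3 + 4·9 + 15)/6 = 54/6 = 9; σ²_Task 6 = ((15−3)/6)² = 4.000
te_Task 7 = (1 + 4·2 + 15)/6 = 24/6 = 4; σ²_Task 7 = ((15−1)/6)² = 5.444
te_Task 8 = (8 + 4·14 + 20)/6 = 84/6 = 14; σ²_Task 8 = ((20−8)/6)² = 4.000

Forward pass:
ES_Task 1 = 0; EF_Task 1 = 2
ES_Task 2 = 0; EF_Task 2 = 4
ES_Task 3 = max(EF_Task 1=2, EF_Task 2=4) = 4; EF_Task 3 = 4+10 = 14
ES_Task 4 = 2; EF_Task 4 = 2+8 = 10
ES_Task 5 = 4; EF_Task 5 = 4+3 = 7
ES_Task 6 = max(EF_Task 1=2, EF_Task 3=14) = 14; EF_Task 6 = 14+9 = 23
ES_Task 7 = 2; EF_Task 7 = 2+4 = 6
ES_Task 8 = max(EF_Task 4=10, EF_Task 5=7, EF_Task 6=23, EF_Task 7=6) = 23; EF_Task 8 = 23+14 = 37
Expected project duration μ = 37 days. Critical path: Task 2 → Task 3 → Task 6 → Task 8.

Variances on critical path: σ²_Task 2=2.778, σ²_Task 3=7.111, σ²_Task 6=4.000, σ²_Task 8=4.000.
Largest is σ²_Task 3 = 7.111.

Task 3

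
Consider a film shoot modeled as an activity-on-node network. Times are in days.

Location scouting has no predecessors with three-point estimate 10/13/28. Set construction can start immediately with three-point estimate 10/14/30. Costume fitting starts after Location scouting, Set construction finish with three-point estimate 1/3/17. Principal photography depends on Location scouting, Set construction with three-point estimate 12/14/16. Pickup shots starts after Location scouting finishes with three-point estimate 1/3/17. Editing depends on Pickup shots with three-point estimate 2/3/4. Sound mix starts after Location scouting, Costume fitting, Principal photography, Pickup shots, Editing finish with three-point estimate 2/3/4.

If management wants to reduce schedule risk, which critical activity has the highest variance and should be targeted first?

te_Location scouting = (10 + 4·13 + 28)/6 = 90/6 = 15; σ²_Location scouting = ((28−10)/6)² = 9.000
te_Set construction = (10 + 4·14 + 30)/6 = 96/6 = 16; σ²_Set construction = ((30−10)/6)² = 11.111
te_Costume fitting = (1 + 4·3 + 17)/6 = 30/6 = 5; σ²_Costume fitting = ((17−1)/6)² = 7.111
te_Principal photography = (12 + 4·14 + 16)/6 = 84/6 = 14; σ²_Principal photography = ((16−12)/6)² = 0.444
te_Pickup shots = (1 + 4·3 + 17)/6 = 30/6 = 5; σ²_Pickup shots = ((17−1)/6)² = 7.111
te_Editing = (2 + 4·3 + 4)/6 = 18/6 = 3; σ²_Editing = ((4−2)/6)² = 0.111
te_Sound mix = (2 + 4·3 + 4)/6 = 18/6 = 3; σ²_Sound mix = ((4−2)/6)² = 0.111

Forward pass:
ES_Location scouting = 0; EF_Location scouting = 15
ES_Set construction = 0; EF_Set construction = 16
ES_Costume fitting = max(EF_Location scouting=15, EF_Set construction=16) = 16; EF_Costume fitting = 16+5 = 21
ES_Principal photography = max(EF_Location scouting=15, EF_Set construction=16) = 16; EF_Principal photography = 16+14 = 30
ES_Pickup shots = 15; EF_Pickup shots = 15+5 = 20
ES_Editing = 20; EF_Editing = 20+3 = 23
ES_Sound mix = max(EF_Location scouting=15, EF_Costume fitting=21, EF_Principal photography=30, EF_Pickup shots=20, EF_Editing=23) = 30; EF_Sound mix = 30+3 = 33
Expected project duration μ = 33 days. Critical path: Set construction → Principal photography → Sound mix.

Variances on critical path: σ²_Set construction=11.111, σ²_Principal photography=0.444, σ²_Sound mix=0.111.
Largest is σ²_Set construction = 11.111.

Set construction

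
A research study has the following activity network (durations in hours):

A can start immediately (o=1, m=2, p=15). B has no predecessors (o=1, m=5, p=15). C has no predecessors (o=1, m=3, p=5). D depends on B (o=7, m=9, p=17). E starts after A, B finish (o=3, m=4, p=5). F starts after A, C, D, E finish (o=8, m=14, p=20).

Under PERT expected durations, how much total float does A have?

8 hours

te_A = (1 + 4·2 + 15)/6 = 24/6 = 4
te_B = (1 + 4·5 + 15)/6 = 36/6 = 6
te_C = (1 + 4·3 + 5)/6 = 18/6 = 3
te_D = (7 + 4·9 + 17)/6 = 60/6 = 10
te_E = (3 + 4·4 + 5)/6 = 24/6 = 4
te_F = (8 + 4·14 + 20)/6 = 84/6 = 14

Forward pass:
ES_A = 0; EF_A = 4
ES_B = 0; EF_B = 6
ES_C = 0; EF_C = 3
ES_D = 6; EF_D = 6+10 = 16
ES_E = max(EF_A=4, EF_B=6) = 6; EF_E = 6+4 = 10
ES_F = max(EF_A=4, EF_C=3, EF_D=16, EF_E=10) = 16; EF_F = 16+14 = 30
Expected project duration μ = 30 hours. Critical path: B → D → F.

Backward pass:
LF_F = 30; LS_F = 30−14 = 16
LF_E = LS_F = 16; LS_E = 16−4 = 12
LF_D = LS_F = 16; LS_D = 16−10 = 6
LF_C = LS_F = 16; LS_C = 16−3 = 13
LF_B = min(LS_D=6, LS_E=12) = 6; LS_B = 6−6 = 0
LF_A = min(LS_E=12, LS_F=16) = 12; LS_A = 12−4 = 8
Slack_A = LS_A − ES_A = 8 − 0 = 8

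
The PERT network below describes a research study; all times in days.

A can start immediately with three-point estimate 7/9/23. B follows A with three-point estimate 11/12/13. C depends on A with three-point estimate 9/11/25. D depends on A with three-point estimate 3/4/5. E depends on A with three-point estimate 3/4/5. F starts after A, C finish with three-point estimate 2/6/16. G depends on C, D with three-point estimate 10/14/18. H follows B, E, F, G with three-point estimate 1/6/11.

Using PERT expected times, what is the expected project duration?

44 days

te_A = (7 + 4·9 + 23)/6 = 66/6 = 11
te_B = (11 + 4·12 + 13)/6 = 72/6 = 12
te_C = (9 + 4·11 + 25)/6 = 78/6 = 13
te_D = (3 + 4·4 + 5)/6 = 24/6 = 4
te_E = (3 + 4·4 + 5)/6 = 24/6 = 4
te_F = (2 + 4·6 + 16)/6 = 42/6 = 7
te_G = (10 + 4·14 + 18)/6 = 84/6 = 14
te_H = (1 + 4·6 + 11)/6 = 36/6 = 6

Forward pass:
ES_A = 0; EF_A = 11
ES_B = 11; EF_B = 11+12 = 23
ES_C = 11; EF_C = 11+13 = 24
ES_D = 11; EF_D = 11+4 = 15
ES_E = 11; EF_E = 11+4 = 15
ES_F = max(EF_A=11, EF_C=24) = 24; EF_F = 24+7 = 31
ES_G = max(EF_C=24, EF_D=15) = 24; EF_G = 24+14 = 38
ES_H = max(EF_B=23, EF_E=15, EF_F=31, EF_G=38) = 38; EF_H = 38+6 = 44
Expected project duration μ = 44 days. Critical path: A → C → G → H.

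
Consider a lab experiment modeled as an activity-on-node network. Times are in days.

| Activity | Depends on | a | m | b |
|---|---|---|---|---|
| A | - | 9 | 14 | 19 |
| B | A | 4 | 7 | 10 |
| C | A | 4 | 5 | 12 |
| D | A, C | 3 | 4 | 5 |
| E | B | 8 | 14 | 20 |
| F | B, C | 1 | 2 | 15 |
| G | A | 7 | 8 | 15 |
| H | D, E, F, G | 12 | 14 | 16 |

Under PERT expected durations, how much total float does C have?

te_A = (9 + 4·14 + 19)/6 = 84/6 = 14
te_B = (4 + 4·7 + 10)/6 = 42/6 = 7
te_C = (4 + 4·5 + 12)/6 = 36/6 = 6
te_D = (3 + 4·4 + 5)/6 = 24/6 = 4
te_E = (8 + 4·14 + 20)/6 = 84/6 = 14
te_F = (1 + 4·2 + 15)/6 = 24/6 = 4
te_G = (7 + 4·8 + 15)/6 = 54/6 = 9
te_H = (12 + 4·14 + 16)/6 = 84/6 = 14

Forward pass:
ES_A = 0; EF_A = 14
ES_B = 14; EF_B = 14+7 = 21
ES_C = 14; EF_C = 14+6 = 20
ES_D = max(EF_A=14, EF_C=20) = 20; EF_D = 20+4 = 24
ES_E = 21; EF_E = 21+14 = 35
ES_F = max(EF_B=21, EF_C=20) = 21; EF_F = 21+4 = 25
ES_G = 14; EF_G = 14+9 = 23
ES_H = max(EF_D=24, EF_E=35, EF_F=25, EF_G=23) = 35; EF_H = 35+14 = 49
Expected project duration μ = 49 days. Critical path: A → B → E → H.

Backward pass:
LF_H = 49; LS_H = 49−14 = 35
LF_G = LS_H = 35; LS_G = 35−9 = 26
LF_F = LS_H = 35; LS_F = 35−4 = 31
LF_E = LS_H = 35; LS_E = 35−14 = 21
LF_D = LS_H = 35; LS_D = 35−4 = 31
LF_C = min(LS_D=31, LS_F=31) = 31; LS_C = 31−6 = 25
LF_B = min(LS_E=21, LS_F=31) = 21; LS_B = 21−7 = 14
LF_A = min(LS_B=14, LS_C=25, LS_D=31, LS_G=26) = 14; LS_A = 14−14 = 0
Slack_C = LS_C − ES_C = 25 − 14 = 11

11 days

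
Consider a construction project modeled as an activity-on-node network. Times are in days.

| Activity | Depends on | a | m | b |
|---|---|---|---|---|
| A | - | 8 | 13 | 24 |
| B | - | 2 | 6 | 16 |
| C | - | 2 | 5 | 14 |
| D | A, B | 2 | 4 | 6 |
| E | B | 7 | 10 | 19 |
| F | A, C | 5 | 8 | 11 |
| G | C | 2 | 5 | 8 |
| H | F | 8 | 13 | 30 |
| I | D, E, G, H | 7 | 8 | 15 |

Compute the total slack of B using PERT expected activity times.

te_A = (8 + 4·13 + 24)/6 = 84/6 = 14
te_B = (2 + 4·6 + 16)/6 = 42/6 = 7
te_C = (2 + 4·5 + 14)/6 = 36/6 = 6
te_D = (2 + 4·4 + 6)/6 = 24/6 = 4
te_E = (7 + 4·10 + 19)/6 = 66/6 = 11
te_F = (5 + 4·8 + 11)/6 = 48/6 = 8
te_G = (2 + 4·5 + 8)/6 = 30/6 = 5
te_H = (8 + 4·13 + 30)/6 = 90/6 = 15
te_I = (7 + 4·8 + 15)/6 = 54/6 = 9

Forward pass:
ES_A = 0; EF_A = 14
ES_B = 0; EF_B = 7
ES_C = 0; EF_C = 6
ES_D = max(EF_A=14, EF_B=7) = 14; EF_D = 14+4 = 18
ES_E = 7; EF_E = 7+11 = 18
ES_F = max(EF_A=14, EF_C=6) = 14; EF_F = 14+8 = 22
ES_G = 6; EF_G = 6+5 = 11
ES_H = 22; EF_H = 22+15 = 37
ES_I = max(EF_D=18, EF_E=18, EF_G=11, EF_H=37) = 37; EF_I = 37+9 = 46
Expected project duration μ = 46 days. Critical path: A → F → H → I.

Backward pass:
LF_I = 46; LS_I = 46−9 = 37
LF_H = LS_I = 37; LS_H = 37−15 = 22
LF_G = LS_I = 37; LS_G = 37−5 = 32
LF_F = LS_H = 22; LS_F = 22−8 = 14
LF_E = LS_I = 37; LS_E = 37−11 = 26
LF_D = LS_I = 37; LS_D = 37−4 = 33
LF_C = min(LS_F=14, LS_G=32) = 14; LS_C = 14−6 = 8
LF_B = min(LS_D=33, LS_E=26) = 26; LS_B = 26−7 = 19
LF_A = min(LS_D=33, LS_F=14) = 14; LS_A = 14−14 = 0
Slack_B = LS_B − ES_B = 19 − 0 = 19

19 days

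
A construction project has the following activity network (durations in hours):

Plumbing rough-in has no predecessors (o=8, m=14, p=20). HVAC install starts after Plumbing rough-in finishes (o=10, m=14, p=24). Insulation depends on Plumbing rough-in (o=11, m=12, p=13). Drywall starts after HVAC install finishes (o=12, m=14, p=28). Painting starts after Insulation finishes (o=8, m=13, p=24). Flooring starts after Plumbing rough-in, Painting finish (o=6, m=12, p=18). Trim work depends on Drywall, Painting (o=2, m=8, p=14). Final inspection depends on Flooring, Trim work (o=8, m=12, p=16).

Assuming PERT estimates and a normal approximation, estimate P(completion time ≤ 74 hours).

0.972

te_Plumbing rough-in = (8 + 4·14 + 20)/6 = 84/6 = 14; σ²_Plumbing rough-in = ((20−8)/6)² = 4.000
te_HVAC install = (10 + 4·14 + 24)/6 = 90/6 = 15; σ²_HVAC install = ((24−10)/6)² = 5.444
te_Insulation = (11 + 4·12 + 13)/6 = 72/6 = 12; σ²_Insulation = ((13−11)/6)² = 0.111
te_Drywall = (12 + 4·14 + 28)/6 = 96/6 = 16; σ²_Drywall = ((28−12)/6)² = 7.111
te_Painting = (8 + 4·13 + 24)/6 = 84/6 = 14; σ²_Painting = ((24−8)/6)² = 7.111
te_Flooring = (6 + 4·12 + 18)/6 = 72/6 = 12; σ²_Flooring = ((18−6)/6)² = 4.000
te_Trim work = (2 + 4·8 + 14)/6 = 48/6 = 8; σ²_Trim work = ((14−2)/6)² = 4.000
te_Final inspection = (8 + 4·12 + 16)/6 = 72/6 = 12; σ²_Final inspection = ((16−8)/6)² = 1.778

Forward pass:
ES_Plumbing rough-in = 0; EF_Plumbing rough-in = 14
ES_HVAC install = 14; EF_HVAC install = 14+15 = 29
ES_Insulation = 14; EF_Insulation = 14+12 = 26
ES_Drywall = 29; EF_Drywall = 29+16 = 45
ES_Painting = 26; EF_Painting = 26+14 = 40
ES_Flooring = max(EF_Plumbing rough-in=14, EF_Painting=40) = 40; EF_Flooring = 40+12 = 52
ES_Trim work = max(EF_Drywall=45, EF_Painting=40) = 45; EF_Trim work = 45+8 = 53
ES_Final inspection = max(EF_Flooring=52, EF_Trim work=53) = 53; EF_Final inspection = 53+12 = 65
Expected project duration μ = 65 hours. Critical path: Plumbing rough-in → HVAC install → Drywall → Trim work → Final inspection.

Variance along critical path = 4.000 + 5.444 + 7.111 + 4.000 + 1.778 = 22.333; σ = √22.333 = 4.726 hours.
Z = (74 − 65) / 4.726 = 1.904
P(T ≤ 74) = Φ(1.904) ≈ 0.972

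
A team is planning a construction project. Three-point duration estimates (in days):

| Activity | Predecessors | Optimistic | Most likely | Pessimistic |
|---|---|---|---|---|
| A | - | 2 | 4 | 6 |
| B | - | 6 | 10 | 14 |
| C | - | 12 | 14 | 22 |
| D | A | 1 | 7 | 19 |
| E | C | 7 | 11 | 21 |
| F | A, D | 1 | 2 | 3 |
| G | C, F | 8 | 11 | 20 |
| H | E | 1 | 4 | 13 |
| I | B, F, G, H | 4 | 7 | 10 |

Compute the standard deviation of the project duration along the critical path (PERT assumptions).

te_A = (2 + 4·4 + 6)/6 = 24/6 = 4; σ²_A = ((6−2)/6)² = 0.444
te_B = (6 + 4·10 + 14)/6 = 60/6 = 10; σ²_B = ((14−6)/6)² = 1.778
te_C = (12 + 4·14 + 22)/6 = 90/6 = 15; σ²_C = ((22−12)/6)² = 2.778
te_D = (1 + 4·7 + 19)/6 = 48/6 = 8; σ²_D = ((19−1)/6)² = 9.000
te_E = (7 + 4·11 + 21)/6 = 72/6 = 12; σ²_E = ((21−7)/6)² = 5.444
te_F = (1 + 4·2 + 3)/6 = 12/6 = 2; σ²_F = ((3−1)/6)² = 0.111
te_G = (8 + 4·11 + 20)/6 = 72/6 = 12; σ²_G = ((20−8)/6)² = 4.000
te_H = (1 + 4·4 + 13)/6 = 30/6 = 5; σ²_H = ((13−1)/6)² = 4.000
te_I = (4 + 4·7 + 10)/6 = 42/6 = 7; σ²_I = ((10−4)/6)² = 1.000

Forward pass:
ES_A = 0; EF_A = 4
ES_B = 0; EF_B = 10
ES_C = 0; EF_C = 15
ES_D = 4; EF_D = 4+8 = 12
ES_E = 15; EF_E = 15+12 = 27
ES_F = max(EF_A=4, EF_D=12) = 12; EF_F = 12+2 = 14
ES_G = max(EF_C=15, EF_F=14) = 15; EF_G = 15+12 = 27
ES_H = 27; EF_H = 27+5 = 32
ES_I = max(EF_B=10, EF_F=14, EF_G=27, EF_H=32) = 32; EF_I = 32+7 = 39
Expected project duration μ = 39 days. Critical path: C → E → H → I.

Variance along critical path = 2.778 + 5.444 + 4.000 + 1.000 = 13.222
σ = √13.222 = 3.636 days

3.64 days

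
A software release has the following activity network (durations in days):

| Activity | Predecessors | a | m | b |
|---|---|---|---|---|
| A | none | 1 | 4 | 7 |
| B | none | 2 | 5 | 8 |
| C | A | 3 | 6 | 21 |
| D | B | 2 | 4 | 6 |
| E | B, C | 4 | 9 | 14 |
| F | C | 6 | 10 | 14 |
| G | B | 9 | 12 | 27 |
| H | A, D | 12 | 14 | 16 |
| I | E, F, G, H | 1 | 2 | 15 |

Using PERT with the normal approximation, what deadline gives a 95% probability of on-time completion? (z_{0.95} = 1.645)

31.5 days

te_A = (1 + 4·4 + 7)/6 = 24/6 = 4; σ²_A = ((7−1)/6)² = 1.000
te_B = (2 + 4·5 + 8)/6 = 30/6 = 5; σ²_B = ((8−2)/6)² = 1.000
te_C = (3 + 4·6 + 21)/6 = 48/6 = 8; σ²_C = ((21−3)/6)² = 9.000
te_D = (2 + 4·4 + 6)/6 = 24/6 = 4; σ²_D = ((6−2)/6)² = 0.444
te_E = (4 + 4·9 + 14)/6 = 54/6 = 9; σ²_E = ((14−4)/6)² = 2.778
te_F = (6 + 4·10 + 14)/6 = 60/6 = 10; σ²_F = ((14−6)/6)² = 1.778
te_G = (9 + 4·12 + 27)/6 = 84/6 = 14; σ²_G = ((27−9)/6)² = 9.000
te_H = (12 + 4·14 + 16)/6 = 84/6 = 14; σ²_H = ((16−12)/6)² = 0.444
te_I = (1 + 4·2 + 15)/6 = 24/6 = 4; σ²_I = ((15−1)/6)² = 5.444

Forward pass:
ES_A = 0; EF_A = 4
ES_B = 0; EF_B = 5
ES_C = 4; EF_C = 4+8 = 12
ES_D = 5; EF_D = 5+4 = 9
ES_E = max(EF_B=5, EF_C=12) = 12; EF_E = 12+9 = 21
ES_F = 12; EF_F = 12+10 = 22
ES_G = 5; EF_G = 5+14 = 19
ES_H = max(EF_A=4, EF_D=9) = 9; EF_H = 9+14 = 23
ES_I = max(EF_E=21, EF_F=22, EF_G=19, EF_H=23) = 23; EF_I = 23+4 = 27
Expected project duration μ = 27 days. Critical path: B → D → H → I.

Variance along critical path = 1.000 + 0.444 + 0.444 + 5.444 = 7.333; σ = 2.708 days.
D = μ + z·σ = 27 + 1.645·2.708 = 31.5 days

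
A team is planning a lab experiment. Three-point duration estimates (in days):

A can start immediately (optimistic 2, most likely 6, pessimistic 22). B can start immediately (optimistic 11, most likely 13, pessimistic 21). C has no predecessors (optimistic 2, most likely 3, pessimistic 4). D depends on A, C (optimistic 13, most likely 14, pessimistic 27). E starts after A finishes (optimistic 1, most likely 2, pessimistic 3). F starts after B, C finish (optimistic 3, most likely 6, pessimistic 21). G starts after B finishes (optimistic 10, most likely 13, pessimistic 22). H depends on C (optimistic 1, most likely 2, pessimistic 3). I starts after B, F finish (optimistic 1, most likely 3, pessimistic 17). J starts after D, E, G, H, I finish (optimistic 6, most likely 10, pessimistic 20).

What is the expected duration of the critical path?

39 days

te_A = (2 + 4·6 + 22)/6 = 48/6 = 8
te_B = (11 + 4·13 + 21)/6 = 84/6 = 14
te_C = (2 + 4·3 + 4)/6 = 18/6 = 3
te_D = (13 + 4·14 + 27)/6 = 96/6 = 16
te_E = (1 + 4·2 + 3)/6 = 12/6 = 2
te_F = (3 + 4·6 + 21)/6 = 48/6 = 8
te_G = (10 + 4·13 + 22)/6 = 84/6 = 14
te_H = (1 + 4·2 + 3)/6 = 12/6 = 2
te_I = (1 + 4·3 + 17)/6 = 30/6 = 5
te_J = (6 + 4·10 + 20)/6 = 66/6 = 11

Forward pass:
ES_A = 0; EF_A = 8
ES_B = 0; EF_B = 14
ES_C = 0; EF_C = 3
ES_D = max(EF_A=8, EF_C=3) = 8; EF_D = 8+16 = 24
ES_E = 8; EF_E = 8+2 = 10
ES_F = max(EF_B=14, EF_C=3) = 14; EF_F = 14+8 = 22
ES_G = 14; EF_G = 14+14 = 28
ES_H = 3; EF_H = 3+2 = 5
ES_I = max(EF_B=14, EF_F=22) = 22; EF_I = 22+5 = 27
ES_J = max(EF_D=24, EF_E=10, EF_G=28, EF_H=5, EF_I=27) = 28; EF_J = 28+11 = 39
Expected project duration μ = 39 days. Critical path: B → G → J.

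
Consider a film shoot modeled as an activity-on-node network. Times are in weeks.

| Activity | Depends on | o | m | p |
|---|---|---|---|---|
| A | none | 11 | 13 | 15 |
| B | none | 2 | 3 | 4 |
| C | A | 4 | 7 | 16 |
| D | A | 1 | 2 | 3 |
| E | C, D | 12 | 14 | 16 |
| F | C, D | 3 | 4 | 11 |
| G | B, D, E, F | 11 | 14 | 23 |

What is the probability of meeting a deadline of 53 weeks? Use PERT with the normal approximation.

te_A = (11 + 4·13 + 15)/6 = 78/6 = 13; σ²_A = ((15−11)/6)² = 0.444
te_B = (2 + 4·3 + 4)/6 = 18/6 = 3; σ²_B = ((4−2)/6)² = 0.111
te_C = (4 + 4·7 + 16)/6 = 48/6 = 8; σ²_C = ((16−4)/6)² = 4.000
te_D = (1 + 4·2 + 3)/6 = 12/6 = 2; σ²_D = ((3−1)/6)² = 0.111
te_E = (12 + 4·14 + 16)/6 = 84/6 = 14; σ²_E = ((16−12)/6)² = 0.444
te_F = (3 + 4·4 + 11)/6 = 30/6 = 5; σ²_F = ((11−3)/6)² = 1.778
te_G = (11 + 4·14 + 23)/6 = 90/6 = 15; σ²_G = ((23−11)/6)² = 4.000

Forward pass:
ES_A = 0; EF_A = 13
ES_B = 0; EF_B = 3
ES_C = 13; EF_C = 13+8 = 21
ES_D = 13; EF_D = 13+2 = 15
ES_E = max(EF_C=21, EF_D=15) = 21; EF_E = 21+14 = 35
ES_F = max(EF_C=21, EF_D=15) = 21; EF_F = 21+5 = 26
ES_G = max(EF_B=3, EF_D=15, EF_E=35, EF_F=26) = 35; EF_G = 35+15 = 50
Expected project duration μ = 50 weeks. Critical path: A → C → E → G.

Variance along critical path = 0.444 + 4.000 + 0.444 + 4.000 = 8.889; σ = √8.889 = 2.981 weeks.
Z = (53 − 50) / 2.981 = 1.006
P(T ≤ 53) = Φ(1.006) ≈ 0.843

0.843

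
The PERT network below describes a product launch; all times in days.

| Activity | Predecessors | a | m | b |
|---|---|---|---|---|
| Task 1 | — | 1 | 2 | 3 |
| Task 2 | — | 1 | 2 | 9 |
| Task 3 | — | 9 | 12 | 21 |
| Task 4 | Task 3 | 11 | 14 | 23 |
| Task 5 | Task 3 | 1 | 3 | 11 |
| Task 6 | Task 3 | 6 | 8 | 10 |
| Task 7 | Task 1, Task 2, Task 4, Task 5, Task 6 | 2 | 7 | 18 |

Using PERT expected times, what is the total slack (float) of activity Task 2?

25 days

te_Task 1 = (1 + 4·2 + 3)/6 = 12/6 = 2
te_Task 2 = (1 + 4·2 + 9)/6 = 18/6 = 3
te_Task 3 = (9 + 4·12 + 21)/6 = 78/6 = 13
te_Task 4 = (11 + 4·14 + 23)/6 = 90/6 = 15
te_Task 5 = (1 + 4·3 + 11)/6 = 24/6 = 4
te_Task 6 = (6 + 4·8 + 10)/6 = 48/6 = 8
te_Task 7 = (2 + 4·7 + 18)/6 = 48/6 = 8

Forward pass:
ES_Task 1 = 0; EF_Task 1 = 2
ES_Task 2 = 0; EF_Task 2 = 3
ES_Task 3 = 0; EF_Task 3 = 13
ES_Task 4 = 13; EF_Task 4 = 13+15 = 28
ES_Task 5 = 13; EF_Task 5 = 13+4 = 17
ES_Task 6 = 13; EF_Task 6 = 13+8 = 21
ES_Task 7 = max(EF_Task 1=2, EF_Task 2=3, EF_Task 4=28, EF_Task 5=17, EF_Task 6=21) = 28; EF_Task 7 = 28+8 = 36
Expected project duration μ = 36 days. Critical path: Task 3 → Task 4 → Task 7.

Backward pass:
LF_Task 7 = 36; LS_Task 7 = 36−8 = 28
LF_Task 6 = LS_Task 7 = 28; LS_Task 6 = 28−8 = 20
LF_Task 5 = LS_Task 7 = 28; LS_Task 5 = 28−4 = 24
LF_Task 4 = LS_Task 7 = 28; LS_Task 4 = 28−15 = 13
LF_Task 3 = min(LS_Task 4=13, LS_Task 5=24, LS_Task 6=20) = 13; LS_Task 3 = 13−13 = 0
LF_Task 2 = LS_Task 7 = 28; LS_Task 2 = 28−3 = 25
LF_Task 1 = LS_Task 7 = 28; LS_Task 1 = 28−2 = 26
Slack_Task 2 = LS_Task 2 − ES_Task 2 = 25 − 0 = 25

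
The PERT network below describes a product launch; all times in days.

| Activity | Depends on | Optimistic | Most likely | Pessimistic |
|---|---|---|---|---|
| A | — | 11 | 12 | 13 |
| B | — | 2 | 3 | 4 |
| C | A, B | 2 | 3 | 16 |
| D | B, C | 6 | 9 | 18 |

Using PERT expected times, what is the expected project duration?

te_A = (11 + 4·12 + 13)/6 = 72/6 = 12
te_B = (2 + 4·3 + 4)/6 = 18/6 = 3
te_C = (2 + 4·3 + 16)/6 = 30/6 = 5
te_D = (6 + 4·9 + 18)/6 = 60/6 = 10

Forward pass:
ES_A = 0; EF_A = 12
ES_B = 0; EF_B = 3
ES_C = max(EF_A=12, EF_B=3) = 12; EF_C = 12+5 = 17
ES_D = max(EF_B=3, EF_C=17) = 17; EF_D = 17+10 = 27
Expected project duration μ = 27 days. Critical path: A → C → D.

27 days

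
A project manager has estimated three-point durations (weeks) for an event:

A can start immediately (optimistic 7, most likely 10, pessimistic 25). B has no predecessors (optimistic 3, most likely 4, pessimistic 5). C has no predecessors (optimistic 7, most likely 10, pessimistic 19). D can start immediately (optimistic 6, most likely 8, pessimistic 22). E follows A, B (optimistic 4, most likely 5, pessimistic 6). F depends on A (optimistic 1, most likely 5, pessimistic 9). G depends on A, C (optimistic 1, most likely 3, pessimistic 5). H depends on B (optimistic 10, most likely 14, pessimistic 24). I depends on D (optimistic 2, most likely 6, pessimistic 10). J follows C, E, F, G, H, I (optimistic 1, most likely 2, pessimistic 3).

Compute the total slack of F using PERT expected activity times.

te_A = (7 + 4·10 + 25)/6 = 72/6 = 12
te_B = (3 + 4·4 + 5)/6 = 24/6 = 4
te_C = (7 + 4·10 + 19)/6 = 66/6 = 11
te_D = (6 + 4·8 + 22)/6 = 60/6 = 10
te_E = (4 + 4·5 + 6)/6 = 30/6 = 5
te_F = (1 + 4·5 + 9)/6 = 30/6 = 5
te_G = (1 + 4·3 + 5)/6 = 18/6 = 3
te_H = (10 + 4·14 + 24)/6 = 90/6 = 15
te_I = (2 + 4·6 + 10)/6 = 36/6 = 6
te_J = (1 + 4·2 + 3)/6 = 12/6 = 2

Forward pass:
ES_A = 0; EF_A = 12
ES_B = 0; EF_B = 4
ES_C = 0; EF_C = 11
ES_D = 0; EF_D = 10
ES_E = max(EF_A=12, EF_B=4) = 12; EF_E = 12+5 = 17
ES_F = 12; EF_F = 12+5 = 17
ES_G = max(EF_A=12, EF_C=11) = 12; EF_G = 12+3 = 15
ES_H = 4; EF_H = 4+15 = 19
ES_I = 10; EF_I = 10+6 = 16
ES_J = max(EF_C=11, EF_E=17, EF_F=17, EF_G=15, EF_H=19, EF_I=16) = 19; EF_J = 19+2 = 21
Expected project duration μ = 21 weeks. Critical path: B → H → J.

Backward pass:
LF_J = 21; LS_J = 21−2 = 19
LF_I = LS_J = 19; LS_I = 19−6 = 13
LF_H = LS_J = 19; LS_H = 19−15 = 4
LF_G = LS_J = 19; LS_G = 19−3 = 16
LF_F = LS_J = 19; LS_F = 19−5 = 14
LF_E = LS_J = 19; LS_E = 19−5 = 14
LF_D = LS_I = 13; LS_D = 13−10 = 3
LF_C = min(LS_G=16, LS_J=19) = 16; LS_C = 16−11 = 5
LF_B = min(LS_E=14, LS_H=4) = 4; LS_B = 4−4 = 0
LF_A = min(LS_E=14, LS_F=14, LS_G=16) = 14; LS_A = 14−12 = 2
Slack_F = LS_F − ES_F = 14 − 12 = 2

2 weeks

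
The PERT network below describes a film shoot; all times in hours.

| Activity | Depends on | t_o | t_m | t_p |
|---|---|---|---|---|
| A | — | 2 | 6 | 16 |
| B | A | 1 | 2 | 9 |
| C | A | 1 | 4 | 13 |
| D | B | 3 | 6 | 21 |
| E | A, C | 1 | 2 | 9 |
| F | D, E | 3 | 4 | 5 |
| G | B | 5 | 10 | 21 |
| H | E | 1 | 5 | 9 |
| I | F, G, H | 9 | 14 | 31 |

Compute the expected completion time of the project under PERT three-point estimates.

te_A = (2 + 4·6 + 16)/6 = 42/6 = 7
te_B = (1 + 4·2 + 9)/6 = 18/6 = 3
te_C = (1 + 4·4 + 13)/6 = 30/6 = 5
te_D = (3 + 4·6 + 21)/6 = 48/6 = 8
te_E = (1 + 4·2 + 9)/6 = 18/6 = 3
te_F = (3 + 4·4 + 5)/6 = 24/6 = 4
te_G = (5 + 4·10 + 21)/6 = 66/6 = 11
te_H = (1 + 4·5 + 9)/6 = 30/6 = 5
te_I = (9 + 4·14 + 31)/6 = 96/6 = 16

Forward pass:
ES_A = 0; EF_A = 7
ES_B = 7; EF_B = 7+3 = 10
ES_C = 7; EF_C = 7+5 = 12
ES_D = 10; EF_D = 10+8 = 18
ES_E = max(EF_A=7, EF_C=12) = 12; EF_E = 12+3 = 15
ES_F = max(EF_D=18, EF_E=15) = 18; EF_F = 18+4 = 22
ES_G = 10; EF_G = 10+11 = 21
ES_H = 15; EF_H = 15+5 = 20
ES_I = max(EF_F=22, EF_G=21, EF_H=20) = 22; EF_I = 22+16 = 38
Expected project duration μ = 38 hours. Critical path: A → B → D → F → I.

38 hours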